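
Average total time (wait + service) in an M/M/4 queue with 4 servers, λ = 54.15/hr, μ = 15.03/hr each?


a = 3.6028; ρ = 0.9007; P₀ = 0.011163
Lq = P₀·a^c·ρ/(c!(1−ρ)²) = 7.15802
Wq = Lq/λ = 7.15802/54.15 = 0.13219 hr
W = Wq + 1/μ = 0.13219 + 0.06653 = 0.19872 hr

Final: 0.19872 hr


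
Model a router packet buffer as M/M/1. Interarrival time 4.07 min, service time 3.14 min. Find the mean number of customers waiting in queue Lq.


λ = 60/4.07 = 14.7420 /hr
μ = 60/3.14 = 19.1083 /hr
ρ = λ/μ = 14.7420/19.1083 = 0.7715
Lq = ρ²/(1−ρ) = 0.5952/0.2285 = 2.6048

Final: 2.6048


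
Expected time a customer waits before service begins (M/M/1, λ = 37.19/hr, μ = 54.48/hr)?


ρ = 37.19/54.48 = 0.6826
Wq = ρ/(μ−λ) = 0.6826/(54.48 − 37.19) = 0.6826/17.29 = 0.03948 hr

Final: 0.03948 hr


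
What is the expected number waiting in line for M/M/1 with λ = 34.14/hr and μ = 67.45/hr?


ρ = 34.14/67.45 = 0.5062
Lq = ρ²/(1−ρ) = 0.2562/0.4938 = 0.5188

Final: 0.5188


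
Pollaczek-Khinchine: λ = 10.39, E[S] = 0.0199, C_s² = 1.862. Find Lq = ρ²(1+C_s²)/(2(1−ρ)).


ρ = λ·E[S] = 10.39·0.0199 = 0.2068
Lq = ρ²(1+C_s²)/(2(1−ρ)) = 0.04275·(1+1.862)/(2·0.7932)
= 0.04275·2.8620/1.5865 = 0.07712

Final: 0.07712


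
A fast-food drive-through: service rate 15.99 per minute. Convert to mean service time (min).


Mean service time = 1/μ = 1/15.99 minute = 0.06254 minute
In minutes: 0.06254 × 1 = 0.06254 min

Final: 0.06254 min


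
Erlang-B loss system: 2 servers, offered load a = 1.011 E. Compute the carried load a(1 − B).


B(2,1.011) = 0.202636 (Erlang-B)
Carried load = a(1 − B) = 1.011·(1 − 0.202636) = 1.011·0.797364 = 0.8061 E

Final: 0.8061 Erlangs


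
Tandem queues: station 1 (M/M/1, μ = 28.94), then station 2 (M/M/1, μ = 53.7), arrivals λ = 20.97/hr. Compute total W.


Each node sees arrival rate λ = 20.97/hr (tandem ⇒ throughput preserved).
W₁ = 1/(μ₁−λ) = 1/(28.94−20.97) = 0.12547 hr
W₂ = 1/(μ₂−λ) = 1/(53.7−20.97) = 0.03055 hr
W_total = W₁ + W₂ = 0.12547 + 0.03055 = 0.15602 hr

Final: 0.15602 hr


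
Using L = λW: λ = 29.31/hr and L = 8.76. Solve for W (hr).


W = L/λ = 8.76/29.31 = 0.2989 hr

Final: 0.2989 hr


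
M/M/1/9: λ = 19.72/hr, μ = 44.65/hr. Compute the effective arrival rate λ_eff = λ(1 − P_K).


ρ = 0.4417; P_K = (1−ρ)ρ^9/(1−ρ^10) = 0.0003571
λ_eff = λ(1 − P_K) = 19.72·(1 − 0.0003571) = 19.72·0.999643 = 19.7130 /hr

Final: 19.7130 /hr


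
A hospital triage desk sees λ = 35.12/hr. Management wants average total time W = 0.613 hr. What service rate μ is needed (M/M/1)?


W = 1/(μ−λ) ⇒ μ − λ = 1/W = 1/0.613 = 1.6313
μ = λ + 1/W = 35.12 + 1.6313 = 36.7513 per hr

Final: 36.7513 /hr


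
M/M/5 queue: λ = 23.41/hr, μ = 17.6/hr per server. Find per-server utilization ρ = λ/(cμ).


ρ = λ/(cμ) = 23.41/(5·17.6) = 23.41/88.00 = 0.2660

Final: 0.2660


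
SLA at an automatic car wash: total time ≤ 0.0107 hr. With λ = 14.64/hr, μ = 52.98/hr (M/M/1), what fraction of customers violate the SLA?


W ~ Exponential(μ−λ) for M/M/1.
μ − λ = 52.98 − 14.64 = 38.3400
P(W > t) = e^{−(μ−λ)t} = e^{−0.4102} = 0.663492

Final: 0.663492


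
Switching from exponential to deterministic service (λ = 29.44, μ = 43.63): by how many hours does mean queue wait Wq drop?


ρ = 29.44/43.63 = 0.6748
Wq(M/M/1) = ρ/(μ−λ) = 0.6748/14.19 = 0.04755 hr
Wq(M/D/1) = ρ/(2(μ−λ)) = 0.02378 hr
Savings = 0.04755 − 0.02378 = 0.02378 hr

Final: 0.02378 hr


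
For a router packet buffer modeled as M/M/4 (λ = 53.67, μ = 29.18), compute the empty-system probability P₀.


a = λ/μ = 53.67/29.18 = 1.8393; ρ = a/c = 0.4598
Σ_{k=0}^{3} a^k/k! (terms k=0..3) = 1.00000 + 1.83927 + 1.69146 + 1.03702 = 5.56776
Tail: a^4/(4!(1−ρ)) = 11.44419/(24·0.5402) = 0.88274
P₀ = 1/(5.56776 + 0.88274) = 1/6.45050 = 0.155027

Final: 0.155027


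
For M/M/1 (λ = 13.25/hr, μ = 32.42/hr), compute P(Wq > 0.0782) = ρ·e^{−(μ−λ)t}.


ρ = 13.25/32.42 = 0.4087
P(Wq > t) = ρ·e^{−(μ−λ)t} = 0.4087·e^{−1.4991}
= 0.4087·0.223332 = 0.091276

Final: 0.091276


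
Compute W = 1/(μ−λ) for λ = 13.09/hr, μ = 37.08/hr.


W = 1/(μ−λ) = 1/(37.08 − 13.09) = 1/23.99 = 0.04168 hr

Final: 0.04168 hr


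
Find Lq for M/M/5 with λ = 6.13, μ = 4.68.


a = λ/μ = 1.3098; ρ = a/5 = 0.2620
P₀ = 0.269660
Lq = P₀·a^c·ρ / (c!·(1−ρ)²) = 0.269660·3.85543·0.2620/(120·0.54469)
= 0.004167

Final: 0.004167


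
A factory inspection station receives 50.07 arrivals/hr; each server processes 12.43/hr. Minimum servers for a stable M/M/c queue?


Stability requires cμ > λ ⇔ c > λ/μ.
λ/μ = 50.07/12.43 = 4.0282
Minimum integer c = ⌊4.0282⌋ + 1 = 5
Check: 5·12.43 = 62.15 > 50.07, while 4·12.43 = 49.72 ≤ 50.07

Final: 5 servers


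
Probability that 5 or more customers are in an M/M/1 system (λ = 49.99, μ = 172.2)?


ρ = 49.99/172.2 = 0.2903
P(N ≥ n) = ρ^n = 0.2903^5 = 0.002062

Final: 0.002062


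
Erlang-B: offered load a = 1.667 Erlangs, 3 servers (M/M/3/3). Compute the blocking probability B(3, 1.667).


B(c,a) = (a^c/c!) / Σ_{k=0}^{c} a^k/k!
a^3/3! = 0.772068
Σ terms (k=0..3): 1.00000 + 1.66700 + 1.38944 + 0.77207 = 4.828512
B = 0.772068/4.828512 = 0.159898

Final: 0.159898


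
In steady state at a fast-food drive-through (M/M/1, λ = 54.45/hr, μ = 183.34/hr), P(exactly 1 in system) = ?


ρ = 54.45/183.34 = 0.2970
P_n = (1−ρ)·ρ^n = (1 − 0.2970)·0.2970^1 = 0.7030·0.296989 = 0.208787

Final: 0.208787


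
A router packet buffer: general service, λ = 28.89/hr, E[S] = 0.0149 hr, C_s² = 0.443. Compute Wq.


ρ = λ·E[S] = 28.89·0.0149 = 0.4305
E[S²] = E[S]²(1+C_s²) = 0.0149²·(1+0.443) = 0.0003204
Wq = λ·E[S²]/(2(1−ρ)) = 28.89·0.0003204/(2·0.5695) = 0.008125 hr

Final: 0.008125 hr


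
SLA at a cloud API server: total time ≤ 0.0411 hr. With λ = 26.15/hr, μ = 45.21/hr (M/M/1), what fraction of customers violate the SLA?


W ~ Exponential(μ−λ) for M/M/1.
μ − λ = 45.21 − 26.15 = 19.0600
P(W > t) = e^{−(μ−λ)t} = e^{−0.7834} = 0.456866

Final: 0.456866


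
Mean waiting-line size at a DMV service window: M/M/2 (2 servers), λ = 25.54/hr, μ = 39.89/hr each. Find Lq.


a = λ/μ = 0.6403; ρ = a/2 = 0.3201
P₀ = 0.515002
Lq = P₀·a^c·ρ / (c!·(1−ρ)²) = 0.515002·0.40993·0.3201/(2·0.46222)
= 0.07311

Final: 0.07311


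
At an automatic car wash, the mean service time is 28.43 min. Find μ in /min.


μ = 1/(service time) in consistent units.
1 minute = 1 min, so μ = 1/28.43 = 0.03517 per minute

Final: 0.03517 /min


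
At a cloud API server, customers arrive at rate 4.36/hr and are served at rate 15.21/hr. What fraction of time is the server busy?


ρ = λ/μ = 4.36/15.21 = 0.2867

Final: 0.2867


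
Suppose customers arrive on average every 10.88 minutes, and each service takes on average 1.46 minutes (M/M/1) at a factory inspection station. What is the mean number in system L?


λ = 60/10.88 = 5.5147 /hr
μ = 60/1.46 = 41.0959 /hr
ρ = λ/μ = 5.5147/41.0959 = 0.1342
L = ρ/(1−ρ) = 0.1342/0.8658 = 0.1550

Final: 0.1550


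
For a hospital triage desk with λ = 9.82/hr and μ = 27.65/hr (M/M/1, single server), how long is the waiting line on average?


ρ = 9.82/27.65 = 0.3552
Lq = ρ²/(1−ρ) = 0.1261/0.6448 = 0.1956

Final: 0.1956


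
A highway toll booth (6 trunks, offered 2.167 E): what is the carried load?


B(6,2.167) = 0.016585 (Erlang-B)
Carried load = a(1 − B) = 2.167·(1 − 0.016585) = 2.167·0.983415 = 2.1311 E

Final: 2.1311 Erlangs


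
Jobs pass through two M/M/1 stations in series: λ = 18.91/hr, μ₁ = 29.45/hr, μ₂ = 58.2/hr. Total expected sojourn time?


Each node sees arrival rate λ = 18.91/hr (tandem ⇒ throughput preserved).
W₁ = 1/(μ₁−λ) = 1/(29.45−18.91) = 0.09488 hr
W₂ = 1/(μ₂−λ) = 1/(58.2−18.91) = 0.02545 hr
W_total = W₁ + W₂ = 0.09488 + 0.02545 = 0.12033 hr

Final: 0.12033 hr


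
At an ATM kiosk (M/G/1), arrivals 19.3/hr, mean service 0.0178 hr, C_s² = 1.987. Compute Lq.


ρ = λ·E[S] = 19.3·0.0178 = 0.3435
Lq = ρ²(1+C_s²)/(2(1−ρ)) = 0.1180·(1+1.987)/(2·0.6565)
= 0.1180·2.9870/1.3129 = 0.26850

Final: 0.26850


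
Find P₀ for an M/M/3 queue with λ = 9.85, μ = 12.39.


a = λ/μ = 9.85/12.39 = 0.7950; ρ = a/c = 0.2650
Σ_{k=0}^{2} a^k/k! (terms k=0..2) = 1.00000 + 0.79500 + 0.31601 = 2.11101
Tail: a^3/(3!(1−ρ)) = 0.50245/(6·0.7350) = 0.11393
P₀ = 1/(2.11101 + 0.11393) = 1/2.22494 = 0.449450

Final: 0.449450


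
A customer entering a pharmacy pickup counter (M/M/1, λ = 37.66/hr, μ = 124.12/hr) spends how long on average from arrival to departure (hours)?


W = 1/(μ−λ) = 1/(124.12 − 37.66) = 1/86.46 = 0.01157 hr

Final: 0.01157 hr


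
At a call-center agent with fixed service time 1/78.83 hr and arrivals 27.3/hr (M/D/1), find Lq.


ρ = 27.3/78.83 = 0.3463
M/D/1: Lq = ρ²/(2(1−ρ)) = 0.1199/(2·0.6537) = 0.09174

Final: 0.09174


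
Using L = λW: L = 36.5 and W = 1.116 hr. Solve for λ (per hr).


λ = L/W = 36.5/1.116 = 32.7061 /hr

Final: 32.7061 /hr


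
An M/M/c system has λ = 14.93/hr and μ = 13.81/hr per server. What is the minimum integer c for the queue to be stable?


Stability requires cμ > λ ⇔ c > λ/μ.
λ/μ = 14.93/13.81 = 1.0811
Minimum integer c = ⌊1.0811⌋ + 1 = 2
Check: 2·13.81 = 27.62 > 14.93, while 1·13.81 = 13.81 ≤ 14.93

Final: 2 servers


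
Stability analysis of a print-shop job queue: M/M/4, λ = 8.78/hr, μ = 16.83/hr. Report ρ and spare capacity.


Total capacity cμ = 4·16.83 = 67.32/hr
ρ = λ/(cμ) = 8.78/67.32 = 0.1304
Stable ⇔ ρ < 1: YES
Spare capacity = cμ − λ = 67.32 − 8.78 = 58.54/hr

Final: ρ = 0.1304; stable; margin = 58.54/hr


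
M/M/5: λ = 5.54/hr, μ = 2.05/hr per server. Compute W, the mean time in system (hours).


a = 2.7024; ρ = 0.5405; P₀ = 0.064601
Lq = P₀·a^c·ρ/(c!(1−ρ)²) = 0.19862
Wq = Lq/λ = 0.19862/5.54 = 0.03585 hr
W = Wq + 1/μ = 0.03585 + 0.48780 = 0.52366 hr

Final: 0.52366 hr


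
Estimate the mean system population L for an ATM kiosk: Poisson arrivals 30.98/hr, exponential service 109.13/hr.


ρ = λ/μ = 30.98/109.13 = 0.2839
L = ρ/(1−ρ) = 0.2839/(1 − 0.2839) = 0.2839/0.7161 = 0.3964

Final: 0.3964


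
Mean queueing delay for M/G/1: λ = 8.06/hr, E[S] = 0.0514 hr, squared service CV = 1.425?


ρ = λ·E[S] = 8.06·0.0514 = 0.4143
E[S²] = E[S]²(1+C_s²) = 0.0514²·(1+1.425) = 0.006407
Wq = λ·E[S²]/(2(1−ρ)) = 8.06·0.006407/(2·0.5857) = 0.04408 hr

Final: 0.04408 hr


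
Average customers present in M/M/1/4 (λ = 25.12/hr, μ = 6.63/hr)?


ρ = 25.12/6.63 = 3.7888
L = ρ[1 − (K+1)ρ^K + Kρ^(K+1)] / [(1−ρ)(1−ρ^(K+1))]
Numerator: 3.7888·(1 − 5·206.074582 + 4·780.783332) = 7932.920319
Denominator: (-2.7888)·(-779.783332) = 2174.689864
L = 7932.920319/2174.689864 = 3.6478

Final: 3.6478


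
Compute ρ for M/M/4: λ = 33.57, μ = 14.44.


ρ = λ/(cμ) = 33.57/(4·14.44) = 33.57/57.76 = 0.5812

Final: 0.5812


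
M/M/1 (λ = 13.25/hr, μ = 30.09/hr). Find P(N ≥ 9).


ρ = 13.25/30.09 = 0.4403
P(N ≥ n) = ρ^n = 0.4403^9 = 0.0006225

Final: 0.0006225


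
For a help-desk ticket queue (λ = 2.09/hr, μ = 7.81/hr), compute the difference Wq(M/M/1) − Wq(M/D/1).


ρ = 2.09/7.81 = 0.2676
Wq(M/M/1) = ρ/(μ−λ) = 0.2676/5.72 = 0.04678 hr
Wq(M/D/1) = ρ/(2(μ−λ)) = 0.02339 hr
Savings = 0.04678 − 0.02339 = 0.02339 hr

Final: 0.02339 hr


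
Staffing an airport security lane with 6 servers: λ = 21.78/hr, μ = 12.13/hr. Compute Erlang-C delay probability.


a = λ/μ = 1.7955; ρ = a/6 = 0.2993
P₀ = 0.165909 (from M/M/c formula)
C(c,a) = [a^c/(c!(1−ρ))]·P₀ = [33.51062/(720·0.7007)]·0.165909
= 0.06642·0.165909 = 0.011020

Final: 0.011020


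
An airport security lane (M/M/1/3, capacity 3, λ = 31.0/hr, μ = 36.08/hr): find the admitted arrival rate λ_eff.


ρ = 0.8592; P_K = (1−ρ)ρ^3/(1−ρ^4) = 0.196269
λ_eff = λ(1 − P_K) = 31.0·(1 − 0.196269) = 31.0·0.803731 = 24.9157 /hr

Final: 24.9157 /hr


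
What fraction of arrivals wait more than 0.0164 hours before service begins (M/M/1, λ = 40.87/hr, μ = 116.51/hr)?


ρ = 40.87/116.51 = 0.3508
P(Wq > t) = ρ·e^{−(μ−λ)t} = 0.3508·e^{−1.2405}
= 0.3508·0.289241 = 0.101461

Final: 0.101461


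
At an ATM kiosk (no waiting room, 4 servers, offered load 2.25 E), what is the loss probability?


B(c,a) = (a^c/c!) / Σ_{k=0}^{c} a^k/k!
a^4/4! = 1.067871
Σ terms (k=0..4): 1.00000 + 2.25000 + 2.53125 + 1.89844 + 1.06787 = 8.747559
B = 1.067871/8.747559 = 0.122076

Final: 0.122076


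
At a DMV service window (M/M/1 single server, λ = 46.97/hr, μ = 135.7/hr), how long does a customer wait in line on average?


ρ = 46.97/135.7 = 0.3461
Wq = ρ/(μ−λ) = 0.3461/(135.7 − 46.97) = 0.3461/88.73 = 0.003901 hr

Final: 0.003901 hr


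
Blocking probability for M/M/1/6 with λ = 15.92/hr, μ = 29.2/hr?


ρ = λ/μ = 15.92/29.2 = 0.5452
P_K = (1−ρ)ρ^K/(1−ρ^(K+1)) = (0.4548·0.026264)/(1 − 0.014319)
= 0.011945/0.985681 = 0.012118

Final: 0.012118


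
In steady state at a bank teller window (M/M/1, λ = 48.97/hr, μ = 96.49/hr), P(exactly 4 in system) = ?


ρ = 48.97/96.49 = 0.5075
P_n = (1−ρ)·ρ^n = (1 − 0.5075)·0.5075^4 = 0.4925·0.066342 = 0.032673

Final: 0.032673


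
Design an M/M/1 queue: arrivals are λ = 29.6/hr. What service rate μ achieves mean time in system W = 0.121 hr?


W = 1/(μ−λ) ⇒ μ − λ = 1/W = 1/0.121 = 8.2645
μ = λ + 1/W = 29.6 + 8.2645 = 37.8645 per hr

Final: 37.8645 /hr


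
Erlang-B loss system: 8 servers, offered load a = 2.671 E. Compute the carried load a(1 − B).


B(8,2.671) = 0.004453 (Erlang-B)
Carried load = a(1 − B) = 2.671·(1 − 0.004453) = 2.671·0.995547 = 2.6591 E

Final: 2.6591 Erlangs


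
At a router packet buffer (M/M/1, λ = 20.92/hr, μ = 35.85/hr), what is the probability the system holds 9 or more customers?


ρ = 20.92/35.85 = 0.5835
P(N ≥ n) = ρ^n = 0.5835^9 = 0.007846

Final: 0.007846


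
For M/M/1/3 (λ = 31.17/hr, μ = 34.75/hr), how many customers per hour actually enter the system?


ρ = 0.8970; P_K = (1−ρ)ρ^3/(1−ρ^4) = 0.210819
λ_eff = λ(1 − P_K) = 31.17·(1 − 0.210819) = 31.17·0.789181 = 24.5988 /hr

Final: 24.5988 /hr


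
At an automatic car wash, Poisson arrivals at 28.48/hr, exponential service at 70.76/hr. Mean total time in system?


W = 1/(μ−λ) = 1/(70.76 − 28.48) = 1/42.28 = 0.02365 hr

Final: 0.02365 hr


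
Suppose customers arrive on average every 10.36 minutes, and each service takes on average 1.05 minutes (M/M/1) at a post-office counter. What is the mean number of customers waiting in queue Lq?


λ = 60/10.36 = 5.7915 /hr
μ = 60/1.05 = 57.1429 /hr
ρ = λ/μ = 5.7915/57.1429 = 0.1014
Lq = ρ²/(1−ρ) = 0.01027/0.8986 = 0.01143

Final: 0.01143


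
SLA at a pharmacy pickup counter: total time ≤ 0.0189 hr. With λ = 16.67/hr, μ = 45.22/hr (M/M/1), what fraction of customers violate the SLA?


W ~ Exponential(μ−λ) for M/M/1.
μ − λ = 45.22 − 16.67 = 28.5500
P(W > t) = e^{−(μ−λ)t} = e^{−0.5396} = 0.582984

Final: 0.582984


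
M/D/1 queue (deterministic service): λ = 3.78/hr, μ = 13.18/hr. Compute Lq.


ρ = 3.78/13.18 = 0.2868
M/D/1: Lq = ρ²/(2(1−ρ)) = 0.08225/(2·0.7132) = 0.05766

Final: 0.05766


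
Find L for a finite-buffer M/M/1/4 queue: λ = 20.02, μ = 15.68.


ρ = 20.02/15.68 = 1.2768
L = ρ[1 − (K+1)ρ^K + Kρ^(K+1)] / [(1−ρ)(1−ρ^(K+1))]
Numerator: 1.2768·(1 − 5·2.657493 + 4·3.393049) = 1.640327
Denominator: (-0.2768)·(-2.393049) = 0.662362
L = 1.640327/0.662362 = 2.4765

Final: 2.4765


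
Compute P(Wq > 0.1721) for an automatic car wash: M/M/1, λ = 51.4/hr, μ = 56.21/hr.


ρ = 51.4/56.21 = 0.9144
P(Wq > t) = ρ·e^{−(μ−λ)t} = 0.9144·e^{−0.8278}
= 0.9144·0.437009 = 0.399613

Final: 0.399613


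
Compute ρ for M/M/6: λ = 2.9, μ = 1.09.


ρ = λ/(cμ) = 2.9/(6·1.09) = 2.9/6.54 = 0.4434

Final: 0.4434


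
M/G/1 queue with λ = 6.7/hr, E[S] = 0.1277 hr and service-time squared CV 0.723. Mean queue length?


ρ = λ·E[S] = 6.7·0.1277 = 0.8556
Lq = ρ²(1+C_s²)/(2(1−ρ)) = 0.7320·(1+0.723)/(2·0.1444)
= 0.7320·1.7230/0.2888 = 4.36706

Final: 4.36706


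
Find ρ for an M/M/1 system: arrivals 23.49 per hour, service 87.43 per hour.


ρ = λ/μ = 23.49/87.43 = 0.2687

Final: 0.2687


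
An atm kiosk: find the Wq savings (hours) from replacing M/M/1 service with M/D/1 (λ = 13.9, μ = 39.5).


ρ = 13.9/39.5 = 0.3519
Wq(M/M/1) = ρ/(μ−λ) = 0.3519/25.60 = 0.01375 hr
Wq(M/D/1) = ρ/(2(μ−λ)) = 0.006873 hr
Savings = 0.01375 − 0.006873 = 0.006873 hr

Final: 0.006873 hr


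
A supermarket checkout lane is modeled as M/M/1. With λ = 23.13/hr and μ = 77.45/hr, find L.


ρ = λ/μ = 23.13/77.45 = 0.2986
L = ρ/(1−ρ) = 0.2986/(1 − 0.2986) = 0.2986/0.7014 = 0.4258

Final: 0.4258


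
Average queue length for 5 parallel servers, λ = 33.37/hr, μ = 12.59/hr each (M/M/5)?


a = λ/μ = 2.6505; ρ = a/5 = 0.5301
P₀ = 0.068293
Lq = P₀·a^c·ρ / (c!·(1−ρ)²) = 0.068293·130.81344·0.5301/(120·0.22080)
= 0.17873

Final: 0.17873


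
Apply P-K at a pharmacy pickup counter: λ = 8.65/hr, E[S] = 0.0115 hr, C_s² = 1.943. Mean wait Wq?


ρ = λ·E[S] = 8.65·0.0115 = 0.09948
E[S²] = E[S]²(1+C_s²) = 0.0115²·(1+1.943) = 0.0003892
Wq = λ·E[S²]/(2(1−ρ)) = 8.65·0.0003892/(2·0.9005) = 0.001869 hr

Final: 0.001869 hr


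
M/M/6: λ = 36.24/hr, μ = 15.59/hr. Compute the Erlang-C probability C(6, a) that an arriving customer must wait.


a = λ/μ = 2.3246; ρ = a/6 = 0.3874
P₀ = 0.097467 (from M/M/c formula)
C(c,a) = [a^c/(c!(1−ρ))]·P₀ = [157.78018/(720·0.6126)]·0.097467
= 0.35774·0.097467 = 0.034868

Final: 0.034868


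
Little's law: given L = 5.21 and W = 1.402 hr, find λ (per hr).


λ = L/W = 5.21/1.402 = 3.7161 /hr

Final: 3.7161 /hr


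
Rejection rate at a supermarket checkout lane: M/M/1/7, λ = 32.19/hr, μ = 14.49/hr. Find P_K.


ρ = λ/μ = 32.19/14.49 = 2.2215
P_K = (1−ρ)ρ^K/(1−ρ^(K+1)) = (-1.2215·267.034970)/(1 − 593.226755)
= -326.191785/-592.226755 = 0.550789

Final: 0.550789


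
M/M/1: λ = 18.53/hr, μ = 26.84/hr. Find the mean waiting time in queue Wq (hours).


ρ = 18.53/26.84 = 0.6904
Wq = ρ/(μ−λ) = 0.6904/(26.84 − 18.53) = 0.6904/8.31 = 0.08308 hr

Final: 0.08308 hr


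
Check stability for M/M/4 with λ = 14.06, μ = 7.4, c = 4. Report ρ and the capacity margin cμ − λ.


Total capacity cμ = 4·7.4 = 29.60/hr
ρ = λ/(cμ) = 14.06/29.60 = 0.4750
Stable ⇔ ρ < 1: YES
Spare capacity = cμ − λ = 29.60 − 14.06 = 15.54/hr

Final: ρ = 0.4750; stable; margin = 15.54/hr


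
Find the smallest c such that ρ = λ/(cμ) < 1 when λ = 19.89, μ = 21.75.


Stability requires cμ > λ ⇔ c > λ/μ.
λ/μ = 19.89/21.75 = 0.9145
Minimum integer c = ⌊0.9145⌋ + 1 = 1
Check: 1·21.75 = 21.75 > 19.89, while 0·21.75 = 0.00 ≤ 19.89

Final: 1 servers


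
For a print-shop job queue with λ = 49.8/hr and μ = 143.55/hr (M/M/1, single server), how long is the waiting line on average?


ρ = 49.8/143.55 = 0.3469
Lq = ρ²/(1−ρ) = 0.1204/0.6531 = 0.1843

Final: 0.1843


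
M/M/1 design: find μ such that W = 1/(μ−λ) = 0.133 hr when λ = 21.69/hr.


W = 1/(μ−λ) ⇒ μ − λ = 1/W = 1/0.133 = 7.5188
μ = λ + 1/W = 21.69 + 7.5188 = 29.2088 per hr

Final: 29.2088 /hr


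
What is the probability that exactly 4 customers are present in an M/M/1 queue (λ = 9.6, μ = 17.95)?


ρ = 9.6/17.95 = 0.5348
P_n = (1−ρ)·ρ^n = (1 − 0.5348)·0.5348^4 = 0.4652·0.081814 = 0.038058

Final: 0.038058


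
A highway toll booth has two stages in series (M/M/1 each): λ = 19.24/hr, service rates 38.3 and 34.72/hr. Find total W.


Each node sees arrival rate λ = 19.24/hr (tandem ⇒ throughput preserved).
W₁ = 1/(μ₁−λ) = 1/(38.3−19.24) = 0.05247 hr
W₂ = 1/(μ₂−λ) = 1/(34.72−19.24) = 0.06460 hr
W_total = W₁ + W₂ = 0.05247 + 0.06460 = 0.11707 hr

Final: 0.11707 hr


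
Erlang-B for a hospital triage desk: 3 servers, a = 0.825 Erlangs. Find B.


B(c,a) = (a^c/c!) / Σ_{k=0}^{c} a^k/k!
a^3/3! = 0.093586
Σ terms (k=0..3): 1.00000 + 0.82500 + 0.34031 + 0.09359 = 2.258898
B = 0.093586/2.258898 = 0.041430

Final: 0.041430


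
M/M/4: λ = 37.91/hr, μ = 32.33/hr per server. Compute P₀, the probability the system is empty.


a = λ/μ = 37.91/32.33 = 1.1726; ρ = a/c = 0.2931
Σ_{k=0}^{3} a^k/k! (terms k=0..3) = 1.00000 + 1.17260 + 0.68749 + 0.26872 = 3.12880
Tail: a^4/(4!(1−ρ)) = 1.89057/(24·0.7069) = 0.11144
P₀ = 1/(3.12880 + 0.11144) = 1/3.24024 = 0.308619

Final: 0.308619


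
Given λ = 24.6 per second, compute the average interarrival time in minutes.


Mean interarrival time = 1/λ = 1/24.6 second = 0.04065 second
In minutes: 0.04065 × 0.0166667 = 0.0006775 min

Final: 0.0006775 min


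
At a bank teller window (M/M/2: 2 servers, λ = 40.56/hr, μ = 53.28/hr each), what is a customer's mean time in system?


a = 0.7613; ρ = 0.3806; P₀ = 0.448613
Lq = P₀·a^c·ρ/(c!(1−ρ)²) = 0.12898
Wq = Lq/λ = 0.12898/40.56 = 0.003180 hr
W = Wq + 1/μ = 0.003180 + 0.01877 = 0.02195 hr

Final: 0.02195 hr


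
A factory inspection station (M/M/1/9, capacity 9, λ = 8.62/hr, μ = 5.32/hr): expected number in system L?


ρ = 8.62/5.32 = 1.6203
L = ρ[1 − (K+1)ρ^K + Kρ^(K+1)] / [(1−ρ)(1−ρ^(K+1))]
Numerator: 1.6203·(1 − 10·76.976950 + 9·124.725811) = 573.202117
Denominator: (-0.6203)·(-123.725811) = 76.747213
L = 573.202117/76.747213 = 7.4687

Final: 7.4687


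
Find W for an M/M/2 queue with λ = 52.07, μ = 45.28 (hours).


a = 1.1500; ρ = 0.5750; P₀ = 0.269859
Lq = P₀·a^c·ρ/(c!(1−ρ)²) = 0.56793
Wq = Lq/λ = 0.56793/52.07 = 0.01091 hr
W = Wq + 1/μ = 0.01091 + 0.02208 = 0.03299 hr

Final: 0.03299 hr


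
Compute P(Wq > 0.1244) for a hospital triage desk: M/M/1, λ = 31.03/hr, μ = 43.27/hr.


ρ = 31.03/43.27 = 0.7171
P(Wq > t) = ρ·e^{−(μ−λ)t} = 0.7171·e^{−1.5227}
= 0.7171·0.218132 = 0.156428

Final: 0.156428


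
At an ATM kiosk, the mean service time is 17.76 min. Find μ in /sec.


μ = 1/(service time) in consistent units.
1 second = 0.0166667 min, so μ = 0.0166667/17.76 = 0.0009384 per second

Final: 0.0009384 /sec


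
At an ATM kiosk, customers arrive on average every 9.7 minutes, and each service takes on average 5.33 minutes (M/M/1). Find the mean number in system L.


λ = 60/9.7 = 6.1856 /hr
μ = 60/5.33 = 11.2570 /hr
ρ = λ/μ = 6.1856/11.2570 = 0.5495
L = ρ/(1−ρ) = 0.5495/0.4505 = 1.2197

Final: 1.2197


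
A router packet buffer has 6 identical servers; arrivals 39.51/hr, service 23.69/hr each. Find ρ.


ρ = λ/(cμ) = 39.51/(6·23.69) = 39.51/142.14 = 0.2780

Final: 0.2780


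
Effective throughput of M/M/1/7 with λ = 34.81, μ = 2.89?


ρ = 12.0450; P_K = (1−ρ)ρ^7/(1−ρ^8) = 0.916978
λ_eff = λ(1 − P_K) = 34.81·(1 − 0.916978) = 34.81·0.083022 = 2.8900 /hr

Final: 2.8900 /hr


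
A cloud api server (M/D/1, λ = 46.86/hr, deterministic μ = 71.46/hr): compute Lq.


ρ = 46.86/71.46 = 0.6558
M/D/1: Lq = ρ²/(2(1−ρ)) = 0.4300/(2·0.3442) = 0.62456

Final: 0.62456


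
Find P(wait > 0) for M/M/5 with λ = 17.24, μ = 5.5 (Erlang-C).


a = λ/μ = 3.1345; ρ = a/5 = 0.6269
P₀ = 0.040062 (from M/M/c formula)
C(c,a) = [a^c/(c!(1−ρ))]·P₀ = [302.60274/(120·0.3731)]·0.040062
= 6.75891·0.040062 = 0.270773

Final: 0.270773


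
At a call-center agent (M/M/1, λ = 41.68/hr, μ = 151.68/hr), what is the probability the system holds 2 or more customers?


ρ = 41.68/151.68 = 0.2748
P(N ≥ n) = ρ^n = 0.2748^2 = 0.075509

Final: 0.075509


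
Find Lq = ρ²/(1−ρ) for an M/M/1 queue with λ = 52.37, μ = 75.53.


ρ = 52.37/75.53 = 0.6934
Lq = ρ²/(1−ρ) = 0.4808/0.3066 = 1.5679

Final: 1.5679


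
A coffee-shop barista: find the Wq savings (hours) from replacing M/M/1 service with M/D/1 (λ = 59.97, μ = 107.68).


ρ = 59.97/107.68 = 0.5569
Wq(M/M/1) = ρ/(μ−λ) = 0.5569/47.71 = 0.01167 hr
Wq(M/D/1) = ρ/(2(μ−λ)) = 0.005837 hr
Savings = 0.01167 − 0.005837 = 0.005837 hr

Final: 0.005837 hr


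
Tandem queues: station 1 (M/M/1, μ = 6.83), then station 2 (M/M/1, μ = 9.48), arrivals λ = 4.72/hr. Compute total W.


Each node sees arrival rate λ = 4.72/hr (tandem ⇒ throughput preserved).
W₁ = 1/(μ₁−λ) = 1/(6.83−4.72) = 0.47393 hr
W₂ = 1/(μ₂−λ) = 1/(9.48−4.72) = 0.21008 hr
W_total = W₁ + W₂ = 0.47393 + 0.21008 = 0.68402 hr

Final: 0.68402 hr


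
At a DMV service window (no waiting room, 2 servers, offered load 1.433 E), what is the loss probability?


B(c,a) = (a^c/c!) / Σ_{k=0}^{c} a^k/k!
a^2/2! = 1.026745
Σ terms (k=0..2): 1.00000 + 1.43300 + 1.02674 = 3.459745
B = 1.026745/3.459745 = 0.296769

Final: 0.296769


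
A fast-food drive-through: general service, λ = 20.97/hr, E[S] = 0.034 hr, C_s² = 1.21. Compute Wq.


ρ = λ·E[S] = 20.97·0.034 = 0.7130
E[S²] = E[S]²(1+C_s²) = 0.034²·(1+1.21) = 0.002555
Wq = λ·E[S²]/(2(1−ρ)) = 20.97·0.002555/(2·0.2870) = 0.09333 hr

Final: 0.09333 hr


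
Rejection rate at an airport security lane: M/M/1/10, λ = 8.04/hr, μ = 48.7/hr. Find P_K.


ρ = λ/μ = 8.04/48.7 = 0.1651
P_K = (1−ρ)ρ^K/(1−ρ^(K+1)) = (0.8349·0.00000001504)/(1 − 0.000000002483)
= 0.00000001256/1.000000 = 0.00000001256

Final: 0.00000001256


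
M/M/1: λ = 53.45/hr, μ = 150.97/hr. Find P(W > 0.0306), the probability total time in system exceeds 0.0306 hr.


W ~ Exponential(μ−λ) for M/M/1.
μ − λ = 150.97 − 53.45 = 97.5200
P(W > t) = e^{−(μ−λ)t} = e^{−2.9841} = 0.050584

Final: 0.050584


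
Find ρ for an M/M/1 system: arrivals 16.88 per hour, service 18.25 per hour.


ρ = λ/μ = 16.88/18.25 = 0.9249

Final: 0.9249


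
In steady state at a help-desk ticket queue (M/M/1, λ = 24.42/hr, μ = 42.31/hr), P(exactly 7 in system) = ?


ρ = 24.42/42.31 = 0.5772
P_n = (1−ρ)·ρ^n = (1 − 0.5772)·0.5772^7 = 0.4228·0.021336 = 0.009022

Final: 0.009022


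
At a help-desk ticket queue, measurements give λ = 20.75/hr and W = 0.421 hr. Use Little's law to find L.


L = λW = 20.75·0.421 = 8.7357

Final: 8.7357


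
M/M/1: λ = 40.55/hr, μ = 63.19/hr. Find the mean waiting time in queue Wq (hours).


ρ = 40.55/63.19 = 0.6417
Wq = ρ/(μ−λ) = 0.6417/(63.19 − 40.55) = 0.6417/22.64 = 0.02834 hr

Final: 0.02834 hr


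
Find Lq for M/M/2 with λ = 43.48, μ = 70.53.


a = λ/μ = 0.6165; ρ = a/2 = 0.3082
P₀ = 0.528774
Lq = P₀·a^c·ρ / (c!·(1−ρ)²) = 0.528774·0.38004·0.3082/(2·0.47854)
= 0.06472

Final: 0.06472


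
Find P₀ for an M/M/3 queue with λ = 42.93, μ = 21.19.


a = λ/μ = 42.93/21.19 = 2.0260; ρ = a/c = 0.6753
Σ_{k=0}^{2} a^k/k! (terms k=0..2) = 1.00000 + 2.02596 + 2.05225 = 5.07820
Tail: a^3/(3!(1−ρ)) = 8.31553/(6·0.3247) = 4.26856
P₀ = 1/(5.07820 + 4.26856) = 1/9.34676 = 0.106989

Final: 0.106989


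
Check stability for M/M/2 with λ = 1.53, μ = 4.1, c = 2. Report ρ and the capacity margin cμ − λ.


Total capacity cμ = 2·4.1 = 8.20/hr
ρ = λ/(cμ) = 1.53/8.20 = 0.1866
Stable ⇔ ρ < 1: YES
Spare capacity = cμ − λ = 8.20 − 1.53 = 6.67/hr

Final: ρ = 0.1866; stable; margin = 6.67/hr


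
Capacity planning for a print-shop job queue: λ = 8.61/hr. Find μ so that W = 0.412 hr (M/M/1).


W = 1/(μ−λ) ⇒ μ − λ = 1/W = 1/0.412 = 2.4272
μ = λ + 1/W = 8.61 + 2.4272 = 11.0372 per hr

Final: 11.0372 /hr


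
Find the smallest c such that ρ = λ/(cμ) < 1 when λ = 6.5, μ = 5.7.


Stability requires cμ > λ ⇔ c > λ/μ.
λ/μ = 6.5/5.7 = 1.1404
Minimum integer c = ⌊1.1404⌋ + 1 = 2
Check: 2·5.7 = 11.40 > 6.5, while 1·5.7 = 5.70 ≤ 6.5

Final: 2 servers


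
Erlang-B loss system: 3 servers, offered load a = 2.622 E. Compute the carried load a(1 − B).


B(3,2.622) = 0.298529 (Erlang-B)
Carried load = a(1 − B) = 2.622·(1 − 0.298529) = 2.622·0.701471 = 1.8393 E

Final: 1.8393 Erlangs


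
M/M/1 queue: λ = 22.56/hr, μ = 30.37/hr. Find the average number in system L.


ρ = λ/μ = 22.56/30.37 = 0.7428
L = ρ/(1−ρ) = 0.7428/(1 − 0.7428) = 0.7428/0.2572 = 2.8886

Final: 2.8886


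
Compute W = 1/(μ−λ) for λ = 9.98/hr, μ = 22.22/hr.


W = 1/(μ−λ) = 1/(22.22 − 9.98) = 1/12.24 = 0.08170 hr

Final: 0.08170 hr


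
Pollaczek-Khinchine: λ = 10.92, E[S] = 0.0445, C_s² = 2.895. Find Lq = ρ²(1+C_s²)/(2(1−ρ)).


ρ = λ·E[S] = 10.92·0.0445 = 0.4859
Lq = ρ²(1+C_s²)/(2(1−ρ)) = 0.2361·(1+2.895)/(2·0.5141)
= 0.2361·3.8950/1.0281 = 0.89460

Final: 0.89460


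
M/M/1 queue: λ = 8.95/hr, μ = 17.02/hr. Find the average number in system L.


ρ = λ/μ = 8.95/17.02 = 0.5259
L = ρ/(1−ρ) = 0.5259/(1 − 0.5259) = 0.5259/0.4741 = 1.1090

Final: 1.1090


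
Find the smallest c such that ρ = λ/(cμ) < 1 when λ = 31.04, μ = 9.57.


Stability requires cμ > λ ⇔ c > λ/μ.
λ/μ = 31.04/9.57 = 3.2435
Minimum integer c = ⌊3.2435⌋ + 1 = 4
Check: 4·9.57 = 38.28 > 31.04, while 3·9.57 = 28.71 ≤ 31.04

Final: 4 servers


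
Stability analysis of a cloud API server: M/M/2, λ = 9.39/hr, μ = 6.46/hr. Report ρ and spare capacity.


Total capacity cμ = 2·6.46 = 12.92/hr
ρ = λ/(cμ) = 9.39/12.92 = 0.7268
Stable ⇔ ρ < 1: YES
Spare capacity = cμ − λ = 12.92 − 9.39 = 3.53/hr

Final: ρ = 0.7268; stable; margin = 3.53/hr


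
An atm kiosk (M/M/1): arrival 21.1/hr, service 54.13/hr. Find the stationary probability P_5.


ρ = 21.1/54.13 = 0.3898
P_n = (1−ρ)·ρ^n = (1 − 0.3898)·0.3898^5 = 0.6102·0.009000 = 0.005492

Final: 0.005492


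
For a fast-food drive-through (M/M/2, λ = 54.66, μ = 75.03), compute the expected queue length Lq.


a = λ/μ = 0.7285; ρ = a/2 = 0.3643
P₀ = 0.466002
Lq = P₀·a^c·ρ / (c!·(1−ρ)²) = 0.466002·0.53072·0.3643/(2·0.40417)
= 0.11145

Final: 0.11145


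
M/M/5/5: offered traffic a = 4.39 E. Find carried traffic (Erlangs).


B(5,4.39) = 0.233504 (Erlang-B)
Carried load = a(1 − B) = 4.39·(1 − 0.233504) = 4.39·0.766496 = 3.3649 E

Final: 3.3649 Erlangs


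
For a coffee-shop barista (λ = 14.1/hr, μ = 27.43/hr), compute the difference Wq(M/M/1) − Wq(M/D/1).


ρ = 14.1/27.43 = 0.5140
Wq(M/M/1) = ρ/(μ−λ) = 0.5140/13.33 = 0.03856 hr
Wq(M/D/1) = ρ/(2(μ−λ)) = 0.01928 hr
Savings = 0.03856 − 0.01928 = 0.01928 hr

Final: 0.01928 hr


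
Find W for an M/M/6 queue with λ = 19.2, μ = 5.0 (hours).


a = 3.8400; ρ = 0.6400; P₀ = 0.019985
Lq = P₀·a^c·ρ/(c!(1−ρ)²) = 0.43948
Wq = Lq/λ = 0.43948/19.2 = 0.02289 hr
W = Wq + 1/μ = 0.02289 + 0.20000 = 0.22289 hr

Final: 0.22289 hr


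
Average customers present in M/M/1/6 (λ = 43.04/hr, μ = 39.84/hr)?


ρ = 43.04/39.84 = 1.0803
L = ρ[1 − (K+1)ρ^K + Kρ^(K+1)] / [(1−ρ)(1−ρ^(K+1))]
Numerator: 1.0803·(1 − 7·1.589709 + 6·1.717396) = 0.190586
Denominator: (-0.08032)·(-0.717396) = 0.057622
L = 0.190586/0.057622 = 3.3075

Final: 3.3075


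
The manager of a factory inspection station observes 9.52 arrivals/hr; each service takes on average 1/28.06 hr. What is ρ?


ρ = λ/μ = 9.52/28.06 = 0.3393

Final: 0.3393


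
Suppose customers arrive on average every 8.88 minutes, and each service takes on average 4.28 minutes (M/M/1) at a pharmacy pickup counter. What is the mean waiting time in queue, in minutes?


λ = 60/8.88 = 6.7568 /hr
μ = 60/4.28 = 14.0187 /hr
ρ = λ/μ = 6.7568/14.0187 = 0.4820
Wq = ρ/(μ−λ) = 0.4820/(14.0187−6.7568) = 0.06637 hr
In minutes: 0.06637·60 = 3.982 min

Final: 3.982 min


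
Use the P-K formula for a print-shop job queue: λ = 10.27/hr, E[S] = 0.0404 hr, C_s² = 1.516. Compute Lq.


ρ = λ·E[S] = 10.27·0.0404 = 0.4149
Lq = ρ²(1+C_s²)/(2(1−ρ)) = 0.1721·(1+1.516)/(2·0.5851)
= 0.1721·2.5160/1.1702 = 0.37013

Final: 0.37013


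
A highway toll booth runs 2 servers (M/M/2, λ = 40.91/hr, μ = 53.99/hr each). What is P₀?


a = λ/μ = 40.91/53.99 = 0.7577; ρ = a/c = 0.3789
Σ_{k=0}^{1} a^k/k! (terms k=0..1) = 1.00000 + 0.75773 = 1.75773
Tail: a^2/(2!(1−ρ)) = 0.57416/(2·0.6211) = 0.46219
P₀ = 1/(1.75773 + 0.46219) = 1/2.21992 = 0.450467

Final: 0.450467


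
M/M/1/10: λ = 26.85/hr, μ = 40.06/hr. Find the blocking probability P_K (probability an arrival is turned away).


ρ = λ/μ = 26.85/40.06 = 0.6702
P_K = (1−ρ)ρ^K/(1−ρ^(K+1)) = (0.3298·0.018295)/(1 − 0.012262)
= 0.006033/0.987738 = 0.006108

Final: 0.006108


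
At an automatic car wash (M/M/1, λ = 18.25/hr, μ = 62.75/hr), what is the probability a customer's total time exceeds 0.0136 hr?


W ~ Exponential(μ−λ) for M/M/1.
μ − λ = 62.75 − 18.25 = 44.5000
P(W > t) = e^{−(μ−λ)t} = e^{−0.6052} = 0.545965

Final: 0.545965


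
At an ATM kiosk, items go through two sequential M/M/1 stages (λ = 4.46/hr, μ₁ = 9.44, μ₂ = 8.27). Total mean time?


Each node sees arrival rate λ = 4.46/hr (tandem ⇒ throughput preserved).
W₁ = 1/(μ₁−λ) = 1/(9.44−4.46) = 0.20080 hr
W₂ = 1/(μ₂−λ) = 1/(8.27−4.46) = 0.26247 hr
W_total = W₁ + W₂ = 0.20080 + 0.26247 = 0.46327 hr

Final: 0.46327 hr


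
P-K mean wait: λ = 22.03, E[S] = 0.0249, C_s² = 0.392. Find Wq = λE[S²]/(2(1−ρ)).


ρ = λ·E[S] = 22.03·0.0249 = 0.5485
E[S²] = E[S]²(1+C_s²) = 0.0249²·(1+0.392) = 0.0008631
Wq = λ·E[S²]/(2(1−ρ)) = 22.03·0.0008631/(2·0.4515) = 0.02106 hr

Final: 0.02106 hr


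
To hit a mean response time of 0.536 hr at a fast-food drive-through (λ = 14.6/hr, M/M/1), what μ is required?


W = 1/(μ−λ) ⇒ μ − λ = 1/W = 1/0.536 = 1.8657
μ = λ + 1/W = 14.6 + 1.8657 = 16.4657 per hr

Final: 16.4657 /hr


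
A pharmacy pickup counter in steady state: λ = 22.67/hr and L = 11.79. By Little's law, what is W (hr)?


W = L/λ = 11.79/22.67 = 0.5201 hr

Final: 0.5201 hr


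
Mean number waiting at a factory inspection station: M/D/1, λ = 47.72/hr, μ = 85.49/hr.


ρ = 47.72/85.49 = 0.5582
M/D/1: Lq = ρ²/(2(1−ρ)) = 0.3116/(2·0.4418) = 0.35262

Final: 0.35262


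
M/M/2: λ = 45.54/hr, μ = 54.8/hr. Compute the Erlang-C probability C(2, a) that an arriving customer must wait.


a = λ/μ = 0.8310; ρ = a/2 = 0.4155
P₀ = 0.412917 (from M/M/c formula)
C(c,a) = [a^c/(c!(1−ρ))]·P₀ = [0.69060/(2·0.5845)]·0.412917
= 0.59077·0.412917 = 0.243939

Final: 0.243939


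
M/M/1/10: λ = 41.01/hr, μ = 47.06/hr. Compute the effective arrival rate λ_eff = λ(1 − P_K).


ρ = 0.8714; P_K = (1−ρ)ρ^10/(1−ρ^11) = 0.041633
λ_eff = λ(1 − P_K) = 41.01·(1 − 0.041633) = 41.01·0.958367 = 39.3026 /hr

Final: 39.3026 /hr


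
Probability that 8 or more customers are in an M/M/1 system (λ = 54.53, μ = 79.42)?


ρ = 54.53/79.42 = 0.6866
P(N ≥ n) = ρ^n = 0.6866^8 = 0.049391

Final: 0.049391


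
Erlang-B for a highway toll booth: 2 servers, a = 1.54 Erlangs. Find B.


B(c,a) = (a^c/c!) / Σ_{k=0}^{c} a^k/k!
a^2/2! = 1.185800
Σ terms (k=0..2): 1.00000 + 1.54000 + 1.18580 = 3.725800
B = 1.185800/3.725800 = 0.318267

Final: 0.318267


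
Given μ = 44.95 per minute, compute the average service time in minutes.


Mean service time = 1/μ = 1/44.95 minute = 0.02225 minute
In minutes: 0.02225 × 1 = 0.02225 min

Final: 0.02225 min


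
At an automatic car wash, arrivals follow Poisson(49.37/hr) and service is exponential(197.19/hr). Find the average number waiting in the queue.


ρ = 49.37/197.19 = 0.2504
Lq = ρ²/(1−ρ) = 0.06268/0.7496 = 0.08362

Final: 0.08362


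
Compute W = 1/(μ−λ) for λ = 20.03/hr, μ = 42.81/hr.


W = 1/(μ−λ) = 1/(42.81 − 20.03) = 1/22.78 = 0.04390 hr

Final: 0.04390 hr


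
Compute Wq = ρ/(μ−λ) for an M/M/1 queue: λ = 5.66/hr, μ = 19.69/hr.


ρ = 5.66/19.69 = 0.2875
Wq = ρ/(μ−λ) = 0.2875/(19.69 − 5.66) = 0.2875/14.03 = 0.02049 hr

Final: 0.02049 hr


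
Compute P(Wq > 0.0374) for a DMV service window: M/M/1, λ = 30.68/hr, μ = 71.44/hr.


ρ = 30.68/71.44 = 0.4295
P(Wq > t) = ρ·e^{−(μ−λ)t} = 0.4295·e^{−1.5244}
= 0.4295·0.217746 = 0.093511

Final: 0.093511


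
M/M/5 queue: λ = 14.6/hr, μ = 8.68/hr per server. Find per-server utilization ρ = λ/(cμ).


ρ = λ/(cμ) = 14.6/(5·8.68) = 14.6/43.40 = 0.3364

Final: 0.3364


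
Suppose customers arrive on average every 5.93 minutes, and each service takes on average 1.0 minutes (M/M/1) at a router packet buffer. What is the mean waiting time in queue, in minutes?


λ = 60/5.93 = 10.1180 /hr
μ = 60/1.0 = 60.0000 /hr
ρ = λ/μ = 10.1180/60.0000 = 0.1686
Wq = ρ/(μ−λ) = 0.1686/(60.0000−10.1180) = 0.003381 hr
In minutes: 0.003381·60 = 0.2028 min

Final: 0.2028 min


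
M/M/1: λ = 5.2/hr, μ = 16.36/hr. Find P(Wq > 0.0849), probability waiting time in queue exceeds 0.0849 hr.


ρ = 5.2/16.36 = 0.3178
P(Wq > t) = ρ·e^{−(μ−λ)t} = 0.3178·e^{−0.9475}
= 0.3178·0.387715 = 0.123235

Final: 0.123235


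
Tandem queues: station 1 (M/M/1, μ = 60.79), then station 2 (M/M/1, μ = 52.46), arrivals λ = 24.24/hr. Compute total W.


Each node sees arrival rate λ = 24.24/hr (tandem ⇒ throughput preserved).
W₁ = 1/(μ₁−λ) = 1/(60.79−24.24) = 0.02736 hr
W₂ = 1/(μ₂−λ) = 1/(52.46−24.24) = 0.03544 hr
W_total = W₁ + W₂ = 0.02736 + 0.03544 = 0.06280 hr

Final: 0.06280 hr


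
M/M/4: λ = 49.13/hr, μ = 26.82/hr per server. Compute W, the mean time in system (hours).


a = 1.8318; ρ = 0.4580; P₀ = 0.156256
Lq = P₀·a^c·ρ/(c!(1−ρ)²) = 0.11427
Wq = Lq/λ = 0.11427/49.13 = 0.002326 hr
W = Wq + 1/μ = 0.002326 + 0.03729 = 0.03961 hr

Final: 0.03961 hr


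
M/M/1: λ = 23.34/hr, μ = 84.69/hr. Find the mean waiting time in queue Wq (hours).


ρ = 23.34/84.69 = 0.2756
Wq = ρ/(μ−λ) = 0.2756/(84.69 − 23.34) = 0.2756/61.35 = 0.004492 hr

Final: 0.004492 hr


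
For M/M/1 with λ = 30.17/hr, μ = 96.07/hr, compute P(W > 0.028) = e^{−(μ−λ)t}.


W ~ Exponential(μ−λ) for M/M/1.
μ − λ = 96.07 − 30.17 = 65.9000
P(W > t) = e^{−(μ−λ)t} = e^{−1.8452} = 0.157994

Final: 0.157994


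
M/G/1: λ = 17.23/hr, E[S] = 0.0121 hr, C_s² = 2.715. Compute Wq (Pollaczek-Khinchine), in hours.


ρ = λ·E[S] = 17.23·0.0121 = 0.2085
E[S²] = E[S]²(1+C_s²) = 0.0121²·(1+2.715) = 0.0005439
Wq = λ·E[S²]/(2(1−ρ)) = 17.23·0.0005439/(2·0.7915) = 0.005920 hr

Final: 0.005920 hr


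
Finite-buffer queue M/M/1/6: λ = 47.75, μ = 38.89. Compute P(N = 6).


ρ = λ/μ = 47.75/38.89 = 1.2278
P_K = (1−ρ)ρ^K/(1−ρ^(K+1)) = (-0.2278·3.426199)/(1 − 4.206763)
= -0.780564/-3.206763 = 0.243412

Final: 0.243412


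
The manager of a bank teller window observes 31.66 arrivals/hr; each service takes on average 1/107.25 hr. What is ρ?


ρ = λ/μ = 31.66/107.25 = 0.2952

Final: 0.2952


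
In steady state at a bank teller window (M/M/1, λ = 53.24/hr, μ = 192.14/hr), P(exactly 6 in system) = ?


ρ = 53.24/192.14 = 0.2771
P_n = (1−ρ)·ρ^n = (1 − 0.2771)·0.2771^6 = 0.7229·0.0004526 = 0.0003272

Final: 0.0003272


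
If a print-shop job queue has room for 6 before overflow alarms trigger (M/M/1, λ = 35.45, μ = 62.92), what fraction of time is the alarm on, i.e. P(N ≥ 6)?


ρ = 35.45/62.92 = 0.5634
P(N ≥ n) = ρ^n = 0.5634^6 = 0.031986

Final: 0.031986
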